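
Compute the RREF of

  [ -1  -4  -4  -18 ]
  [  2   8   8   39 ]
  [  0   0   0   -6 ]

R1 := -1·R1
  [ 1  4  4  18 ]
  [ 2  8  8  39 ]
  [ 0  0  0  -6 ]
R2 := R2 − 2·R1
  [ 1  4  4  18 ]
  [ 0  0  0   3 ]
  [ 0  0  0  -6 ]
R2 := 1/3·R2
  [ 1  4  4  18 ]
  [ 0  0  0   1 ]
  [ 0  0  0  -6 ]
R3 := R3 + 6·R2
  [ 1  4  4  18 ]
  [ 0  0  0   1 ]
  [ 0  0  0   0 ]
R1 := R1 − 18·R2
  [ 1  4  4  0 ]
  [ 0  0  0  1 ]
  [ 0  0  0  0 ]

[[1, 4, 4, 0], [0, 0, 0, 1], [0, 0, 0, 0]]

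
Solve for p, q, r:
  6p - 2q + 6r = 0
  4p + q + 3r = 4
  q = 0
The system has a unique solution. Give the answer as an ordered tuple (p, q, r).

(4, 0, -4)

Form the augmented matrix and row-reduce:
  [ 6  -2  6  |  0 ]
  [ 4   1  3  |  4 ]
  [ 0   1  0  |  0 ]
R1 ← 1/6·R1
  [ 1  -1/3  1  |  0 ]
  [ 4     1  3  |  4 ]
  [ 0     1  0  |  0 ]
R2 ← R2 − 4·R1
  [ 1  -1/3   1  |  0 ]
  [ 0   7/3  -1  |  4 ]
  [ 0     1   0  |  0 ]
R2 ← 3/7·R2
  [ 1  -1/3     1  |     0 ]
  [ 0     1  -3/7  |  12/7 ]
  [ 0     1     0  |     0 ]
R3 ← R3 − R2
  [ 1  -1/3     1  |      0 ]
  [ 0     1  -3/7  |   12/7 ]
  [ 0     0   3/7  |  -12/7 ]
R3 ← 7/3·R3
  [ 1  -1/3     1  |     0 ]
  [ 0     1  -3/7  |  12/7 ]
  [ 0     0     1  |    -4 ]
R2 ← R2 + 3/7·R3
  [ 1  -1/3  1  |   0 ]
  [ 0     1  0  |   0 ]
  [ 0     0  1  |  -4 ]
R1 ← R1 − R3
  [ 1  -1/3  0  |   4 ]
  [ 0     1  0  |   0 ]
  [ 0     0  1  |  -4 ]
R1 ← R1 + 1/3·R2
  [ 1  0  0  |   4 ]
  [ 0  1  0  |   0 ]
  [ 0  0  1  |  -4 ]
Reading off the last column: p = 4, q = 0, r = -4.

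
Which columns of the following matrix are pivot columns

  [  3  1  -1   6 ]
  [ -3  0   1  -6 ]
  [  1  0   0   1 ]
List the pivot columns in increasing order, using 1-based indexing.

R1 ← 1/3·R1
  [  1  1/3  -1/3   2 ]
  [ -3    0     1  -6 ]
  [  1    0     0   1 ]
R2 ← R2 + 3·R1
  [ 1  1/3  -1/3  2 ]
  [ 0    1     0  0 ]
  [ 1    0     0  1 ]
R3 ← R3 − R1
  [ 1   1/3  -1/3   2 ]
  [ 0     1     0   0 ]
  [ 0  -1/3   1/3  -1 ]
R3 ← R3 + 1/3·R2
  [ 1  1/3  -1/3   2 ]
  [ 0    1     0   0 ]
  [ 0    0   1/3  -1 ]
R3 ← 3·R3
  [ 1  1/3  -1/3   2 ]
  [ 0    1     0   0 ]
  [ 0    0     1  -3 ]
R1 ← R1 + 1/3·R3
  [ 1  1/3  0   1 ]
  [ 0    1  0   0 ]
  [ 0    0  1  -3 ]
R1 ← R1 − 1/3·R2
  [ 1  0  0   1 ]
  [ 0  1  0   0 ]
  [ 0  0  1  -3 ]
Pivot columns are the columns containing a leading 1.

1, 2, 3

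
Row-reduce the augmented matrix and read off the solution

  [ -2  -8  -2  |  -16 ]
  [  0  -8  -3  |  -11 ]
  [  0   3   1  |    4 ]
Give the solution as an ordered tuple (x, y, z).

ρ1 := -1/2·ρ1
  [ 1   4   1  |    8 ]
  [ 0  -8  -3  |  -11 ]
  [ 0   3   1  |    4 ]
ρ2 := -1/8·ρ2
  [ 1  4    1  |     8 ]
  [ 0  1  3/8  |  11/8 ]
  [ 0  3    1  |     4 ]
ρ3 := ρ3 − 3·ρ2
  [ 1  4     1  |     8 ]
  [ 0  1   3/8  |  11/8 ]
  [ 0  0  -1/8  |  -1/8 ]
ρ3 := -8·ρ3
  [ 1  4    1  |     8 ]
  [ 0  1  3/8  |  11/8 ]
  [ 0  0    1  |     1 ]
ρ2 := ρ2 − 3/8·ρ3
  [ 1  4  1  |  8 ]
  [ 0  1  0  |  1 ]
  [ 0  0  1  |  1 ]
ρ1 := ρ1 − ρ3
  [ 1  4  0  |  7 ]
  [ 0  1  0  |  1 ]
  [ 0  0  1  |  1 ]
ρ1 := ρ1 − 4·ρ2
  [ 1  0  0  |  3 ]
  [ 0  1  0  |  1 ]
  [ 0  0  1  |  1 ]
Reading off the last column: x = 3, y = 1, z = 1.

(3, 1, 1)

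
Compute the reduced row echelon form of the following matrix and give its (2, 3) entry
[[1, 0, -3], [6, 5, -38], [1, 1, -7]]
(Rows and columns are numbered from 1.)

R2 := R2 − 6·R1
R3 := R3 − R1
R2 := 1/5·R2
R3 := R3 − R2

-4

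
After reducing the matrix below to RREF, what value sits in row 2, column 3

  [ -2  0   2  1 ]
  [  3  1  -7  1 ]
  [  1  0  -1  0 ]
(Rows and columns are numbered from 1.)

Multiply r1 by -1/2.
  [ 1  0  -1  -1/2 ]
  [ 3  1  -7     1 ]
  [ 1  0  -1     0 ]
Subtract 3 times r1 from r2.
  [ 1  0  -1  -1/2 ]
  [ 0  1  -4   5/2 ]
  [ 1  0  -1     0 ]
Subtract r1 from r3.
  [ 1  0  -1  -1/2 ]
  [ 0  1  -4   5/2 ]
  [ 0  0   0   1/2 ]
Multiply r3 by 2.
  [ 1  0  -1  -1/2 ]
  [ 0  1  -4   5/2 ]
  [ 0  0   0     1 ]
Subtract 5/2 times r3 from r2.
  [ 1  0  -1  -1/2 ]
  [ 0  1  -4     0 ]
  [ 0  0   0     1 ]
Add 1/2 times r3 to r1.
  [ 1  0  -1  0 ]
  [ 0  1  -4  0 ]
  [ 0  0   0  1 ]

-4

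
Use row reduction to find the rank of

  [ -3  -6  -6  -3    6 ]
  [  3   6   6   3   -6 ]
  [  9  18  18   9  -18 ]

R1 := -1/3·R1
  [ 1   2   2  1   -2 ]
  [ 3   6   6  3   -6 ]
  [ 9  18  18  9  -18 ]
R2 := R2 − 3·R1
  [ 1   2   2  1   -2 ]
  [ 0   0   0  0    0 ]
  [ 9  18  18  9  -18 ]
R3 := R3 − 9·R1
  [ 1  2  2  1  -2 ]
  [ 0  0  0  0   0 ]
  [ 0  0  0  0   0 ]
The reduced form has 1 nonzero row.

rank = 1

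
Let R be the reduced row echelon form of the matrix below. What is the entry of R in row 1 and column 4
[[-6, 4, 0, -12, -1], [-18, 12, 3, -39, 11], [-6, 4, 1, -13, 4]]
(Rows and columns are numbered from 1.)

2

R1 ← -1/6·R1
  [   1  -2/3  0    2  1/6 ]
  [ -18    12  3  -39   11 ]
  [  -6     4  1  -13    4 ]
R2 ← R2 + 18·R1
  [  1  -2/3  0    2  1/6 ]
  [  0     0  3   -3   14 ]
  [ -6     4  1  -13    4 ]
R3 ← R3 + 6·R1
  [ 1  -2/3  0   2  1/6 ]
  [ 0     0  3  -3   14 ]
  [ 0     0  1  -1    5 ]
R2 ← 1/3·R2
  [ 1  -2/3  0   2   1/6 ]
  [ 0     0  1  -1  14/3 ]
  [ 0     0  1  -1     5 ]
R3 ← R3 − R2
  [ 1  -2/3  0   2   1/6 ]
  [ 0     0  1  -1  14/3 ]
  [ 0     0  0   0   1/3 ]
R3 ← 3·R3
  [ 1  -2/3  0   2   1/6 ]
  [ 0     0  1  -1  14/3 ]
  [ 0     0  0   0     1 ]
R2 ← R2 − 14/3·R3
  [ 1  -2/3  0   2  1/6 ]
  [ 0     0  1  -1    0 ]
  [ 0     0  0   0    1 ]
R1 ← R1 − 1/6·R3
  [ 1  -2/3  0   2  0 ]
  [ 0     0  1  -1  0 ]
  [ 0     0  0   0  1 ]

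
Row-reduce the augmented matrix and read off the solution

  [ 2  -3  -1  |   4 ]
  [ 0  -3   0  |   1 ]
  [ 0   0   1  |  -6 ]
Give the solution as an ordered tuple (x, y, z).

Multiply ρ1 by 1/2.
  [ 1  -3/2  -1/2  |   2 ]
  [ 0    -3     0  |   1 ]
  [ 0     0     1  |  -6 ]
Multiply ρ2 by -1/3.
  [ 1  -3/2  -1/2  |     2 ]
  [ 0     1     0  |  -1/3 ]
  [ 0     0     1  |    -6 ]
Add 1/2 times ρ3 to ρ1.
  [ 1  -3/2  0  |    -1 ]
  [ 0     1  0  |  -1/3 ]
  [ 0     0  1  |    -6 ]
Add 3/2 times ρ2 to ρ1.
  [ 1  0  0  |  -3/2 ]
  [ 0  1  0  |  -1/3 ]
  [ 0  0  1  |    -6 ]
Reading off the last column: x = -3/2, y = -1/3, z = -6.

(-3/2, -1/3, -6)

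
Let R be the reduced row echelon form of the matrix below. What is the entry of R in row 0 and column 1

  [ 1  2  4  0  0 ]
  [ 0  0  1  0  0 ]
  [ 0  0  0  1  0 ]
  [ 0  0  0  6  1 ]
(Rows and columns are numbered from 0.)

Subtract 6 times r3 from r4.
  [ 1  2  4  0  0 ]
  [ 0  0  1  0  0 ]
  [ 0  0  0  1  0 ]
  [ 0  0  0  0  1 ]
Subtract 4 times r2 from r1.
  [ 1  2  0  0  0 ]
  [ 0  0  1  0  0 ]
  [ 0  0  0  1  0 ]
  [ 0  0  0  0  1 ]

2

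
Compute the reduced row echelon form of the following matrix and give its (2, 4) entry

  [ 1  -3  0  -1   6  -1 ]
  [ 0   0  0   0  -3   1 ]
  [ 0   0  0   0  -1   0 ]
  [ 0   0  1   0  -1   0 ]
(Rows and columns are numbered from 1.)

0

R2 <=> R4
  [ 1  -3  0  -1   6  -1 ]
  [ 0   0  1   0  -1   0 ]
  [ 0   0  0   0  -1   0 ]
  [ 0   0  0   0  -3   1 ]
R3 ← -1·R3
  [ 1  -3  0  -1   6  -1 ]
  [ 0   0  1   0  -1   0 ]
  [ 0   0  0   0   1   0 ]
  [ 0   0  0   0  -3   1 ]
R4 ← R4 + 3·R3
  [ 1  -3  0  -1   6  -1 ]
  [ 0   0  1   0  -1   0 ]
  [ 0   0  0   0   1   0 ]
  [ 0   0  0   0   0   1 ]
R1 ← R1 + R4
  [ 1  -3  0  -1   6  0 ]
  [ 0   0  1   0  -1  0 ]
  [ 0   0  0   0   1  0 ]
  [ 0   0  0   0   0  1 ]
R2 ← R2 + R3
  [ 1  -3  0  -1  6  0 ]
  [ 0   0  1   0  0  0 ]
  [ 0   0  0   0  1  0 ]
  [ 0   0  0   0  0  1 ]
R1 ← R1 − 6·R3
  [ 1  -3  0  -1  0  0 ]
  [ 0   0  1   0  0  0 ]
  [ 0   0  0   0  1  0 ]
  [ 0   0  0   0  0  1 ]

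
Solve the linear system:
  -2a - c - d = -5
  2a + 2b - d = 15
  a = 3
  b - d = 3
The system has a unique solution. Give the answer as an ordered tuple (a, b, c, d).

Form the augmented matrix and row-reduce:
  [ -2  0  -1  -1  |  -5 ]
  [  2  2   0  -1  |  15 ]
  [  1  0   0   0  |   3 ]
  [  0  1   0  -1  |   3 ]
R1 := -1/2·R1
  [ 1  0  1/2  1/2  |  5/2 ]
  [ 2  2    0   -1  |   15 ]
  [ 1  0    0    0  |    3 ]
  [ 0  1    0   -1  |    3 ]
R2 := R2 − 2·R1
  [ 1  0  1/2  1/2  |  5/2 ]
  [ 0  2   -1   -2  |   10 ]
  [ 1  0    0    0  |    3 ]
  [ 0  1    0   -1  |    3 ]
R3 := R3 − R1
  [ 1  0   1/2   1/2  |  5/2 ]
  [ 0  2    -1    -2  |   10 ]
  [ 0  0  -1/2  -1/2  |  1/2 ]
  [ 0  1     0    -1  |    3 ]
R2 := 1/2·R2
  [ 1  0   1/2   1/2  |  5/2 ]
  [ 0  1  -1/2    -1  |    5 ]
  [ 0  0  -1/2  -1/2  |  1/2 ]
  [ 0  1     0    -1  |    3 ]
R4 := R4 − R2
  [ 1  0   1/2   1/2  |  5/2 ]
  [ 0  1  -1/2    -1  |    5 ]
  [ 0  0  -1/2  -1/2  |  1/2 ]
  [ 0  0   1/2     0  |   -2 ]
R3 := -2·R3
  [ 1  0   1/2  1/2  |  5/2 ]
  [ 0  1  -1/2   -1  |    5 ]
  [ 0  0     1    1  |   -1 ]
  [ 0  0   1/2    0  |   -2 ]
R4 := R4 − 1/2·R3
  [ 1  0   1/2   1/2  |   5/2 ]
  [ 0  1  -1/2    -1  |     5 ]
  [ 0  0     1     1  |    -1 ]
  [ 0  0     0  -1/2  |  -3/2 ]
R4 := -2·R4
  [ 1  0   1/2  1/2  |  5/2 ]
  [ 0  1  -1/2   -1  |    5 ]
  [ 0  0     1    1  |   -1 ]
  [ 0  0     0    1  |    3 ]
R3 := R3 − R4
  [ 1  0   1/2  1/2  |  5/2 ]
  [ 0  1  -1/2   -1  |    5 ]
  [ 0  0     1    0  |   -4 ]
  [ 0  0     0    1  |    3 ]
R2 := R2 + R4
  [ 1  0   1/2  1/2  |  5/2 ]
  [ 0  1  -1/2    0  |    8 ]
  [ 0  0     1    0  |   -4 ]
  [ 0  0     0    1  |    3 ]
R1 := R1 − 1/2·R4
  [ 1  0   1/2  0  |   1 ]
  [ 0  1  -1/2  0  |   8 ]
  [ 0  0     1  0  |  -4 ]
  [ 0  0     0  1  |   3 ]
R2 := R2 + 1/2·R3
  [ 1  0  1/2  0  |   1 ]
  [ 0  1    0  0  |   6 ]
  [ 0  0    1  0  |  -4 ]
  [ 0  0    0  1  |   3 ]
R1 := R1 − 1/2·R3
  [ 1  0  0  0  |   3 ]
  [ 0  1  0  0  |   6 ]
  [ 0  0  1  0  |  -4 ]
  [ 0  0  0  1  |   3 ]
Reading off the last column: a = 3, b = 6, c = -4, d = 3.

(3, 6, -4, 3)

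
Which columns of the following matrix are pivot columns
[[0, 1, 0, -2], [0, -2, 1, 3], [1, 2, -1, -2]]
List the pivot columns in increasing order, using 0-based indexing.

Swap R1 and R3.
Multiply R2 by -1/2.
Subtract R2 from R3.
Multiply R3 by 2.
Add 1/2 times R3 to R2.
Add R3 to R1.
Subtract 2 times R2 from R1.
Pivot columns are the columns containing a leading 1.

0, 1, 2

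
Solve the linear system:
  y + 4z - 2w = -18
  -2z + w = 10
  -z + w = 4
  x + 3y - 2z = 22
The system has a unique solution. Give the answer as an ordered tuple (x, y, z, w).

Form the augmented matrix and row-reduce:
  [ 0  1   4  -2  |  -18 ]
  [ 0  0  -2   1  |   10 ]
  [ 0  0  -1   1  |    4 ]
  [ 1  3  -2   0  |   22 ]
R1 <-> R4
R2 <-> R4
R3 → -1·R3
R4 → R4 + 2·R3
R4 → -1·R4
R3 → R3 + R4
R2 → R2 + 2·R4
R2 → R2 − 4·R3
R1 → R1 + 2·R3
R1 → R1 − 3·R2
Reading off the last column: x = 4, y = 2, z = -6, w = -2.

(4, 2, -6, -2)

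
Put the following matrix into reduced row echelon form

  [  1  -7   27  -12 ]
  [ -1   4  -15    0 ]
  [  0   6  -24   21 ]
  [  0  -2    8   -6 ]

[[1, 0, -1, 0], [0, 1, -4, 0], [0, 0, 0, 1], [0, 0, 0, 0]]

R2 := R2 + R1
  [ 1  -7   27  -12 ]
  [ 0  -3   12  -12 ]
  [ 0   6  -24   21 ]
  [ 0  -2    8   -6 ]
R2 := -1/3·R2
  [ 1  -7   27  -12 ]
  [ 0   1   -4    4 ]
  [ 0   6  -24   21 ]
  [ 0  -2    8   -6 ]
R3 := R3 − 6·R2
  [ 1  -7  27  -12 ]
  [ 0   1  -4    4 ]
  [ 0   0   0   -3 ]
  [ 0  -2   8   -6 ]
R4 := R4 + 2·R2
  [ 1  -7  27  -12 ]
  [ 0   1  -4    4 ]
  [ 0   0   0   -3 ]
  [ 0   0   0    2 ]
R3 := -1/3·R3
  [ 1  -7  27  -12 ]
  [ 0   1  -4    4 ]
  [ 0   0   0    1 ]
  [ 0   0   0    2 ]
R4 := R4 − 2·R3
  [ 1  -7  27  -12 ]
  [ 0   1  -4    4 ]
  [ 0   0   0    1 ]
  [ 0   0   0    0 ]
R2 := R2 − 4·R3
  [ 1  -7  27  -12 ]
  [ 0   1  -4    0 ]
  [ 0   0   0    1 ]
  [ 0   0   0    0 ]
R1 := R1 + 12·R3
  [ 1  -7  27  0 ]
  [ 0   1  -4  0 ]
  [ 0   0   0  1 ]
  [ 0   0   0  0 ]
R1 := R1 + 7·R2
  [ 1  0  -1  0 ]
  [ 0  1  -4  0 ]
  [ 0  0   0  1 ]
  [ 0  0   0  0 ]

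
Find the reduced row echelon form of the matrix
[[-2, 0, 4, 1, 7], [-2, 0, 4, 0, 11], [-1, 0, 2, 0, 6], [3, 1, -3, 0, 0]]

Multiply r1 by -1/2.
  [  1  0  -2  -1/2  -7/2 ]
  [ -2  0   4     0    11 ]
  [ -1  0   2     0     6 ]
  [  3  1  -3     0     0 ]
Add 2 times r1 to r2.
  [  1  0  -2  -1/2  -7/2 ]
  [  0  0   0    -1     4 ]
  [ -1  0   2     0     6 ]
  [  3  1  -3     0     0 ]
Add r1 to r3.
  [ 1  0  -2  -1/2  -7/2 ]
  [ 0  0   0    -1     4 ]
  [ 0  0   0  -1/2   5/2 ]
  [ 3  1  -3     0     0 ]
Subtract 3 times r1 from r4.
  [ 1  0  -2  -1/2  -7/2 ]
  [ 0  0   0    -1     4 ]
  [ 0  0   0  -1/2   5/2 ]
  [ 0  1   3   3/2  21/2 ]
Swap r2 and r4.
  [ 1  0  -2  -1/2  -7/2 ]
  [ 0  1   3   3/2  21/2 ]
  [ 0  0   0  -1/2   5/2 ]
  [ 0  0   0    -1     4 ]
Multiply r3 by -2.
  [ 1  0  -2  -1/2  -7/2 ]
  [ 0  1   3   3/2  21/2 ]
  [ 0  0   0     1    -5 ]
  [ 0  0   0    -1     4 ]
Add r3 to r4.
  [ 1  0  -2  -1/2  -7/2 ]
  [ 0  1   3   3/2  21/2 ]
  [ 0  0   0     1    -5 ]
  [ 0  0   0     0    -1 ]
Multiply r4 by -1.
  [ 1  0  -2  -1/2  -7/2 ]
  [ 0  1   3   3/2  21/2 ]
  [ 0  0   0     1    -5 ]
  [ 0  0   0     0     1 ]
Add 5 times r4 to r3.
  [ 1  0  -2  -1/2  -7/2 ]
  [ 0  1   3   3/2  21/2 ]
  [ 0  0   0     1     0 ]
  [ 0  0   0     0     1 ]
Subtract 21/2 times r4 from r2.
  [ 1  0  -2  -1/2  -7/2 ]
  [ 0  1   3   3/2     0 ]
  [ 0  0   0     1     0 ]
  [ 0  0   0     0     1 ]
Add 7/2 times r4 to r1.
  [ 1  0  -2  -1/2  0 ]
  [ 0  1   3   3/2  0 ]
  [ 0  0   0     1  0 ]
  [ 0  0   0     0  1 ]
Subtract 3/2 times r3 from r2.
  [ 1  0  -2  -1/2  0 ]
  [ 0  1   3     0  0 ]
  [ 0  0   0     1  0 ]
  [ 0  0   0     0  1 ]
Add 1/2 times r3 to r1.
  [ 1  0  -2  0  0 ]
  [ 0  1   3  0  0 ]
  [ 0  0   0  1  0 ]
  [ 0  0   0  0  1 ]

[[1, 0, -2, 0, 0], [0, 1, 3, 0, 0], [0, 0, 0, 1, 0], [0, 0, 0, 0, 1]]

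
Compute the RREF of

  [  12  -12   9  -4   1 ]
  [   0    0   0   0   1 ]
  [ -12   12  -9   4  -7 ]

r1 ← 1/12·r1
  [   1  -1  3/4  -1/3  1/12 ]
  [   0   0    0     0     1 ]
  [ -12  12   -9     4    -7 ]
r3 ← r3 + 12·r1
  [ 1  -1  3/4  -1/3  1/12 ]
  [ 0   0    0     0     1 ]
  [ 0   0    0     0    -6 ]
r3 ← r3 + 6·r2
  [ 1  -1  3/4  -1/3  1/12 ]
  [ 0   0    0     0     1 ]
  [ 0   0    0     0     0 ]
r1 ← r1 − 1/12·r2
  [ 1  -1  3/4  -1/3  0 ]
  [ 0   0    0     0  1 ]
  [ 0   0    0     0  0 ]

[[1, -1, 3/4, -1/3, 0], [0, 0, 0, 0, 1], [0, 0, 0, 0, 0]]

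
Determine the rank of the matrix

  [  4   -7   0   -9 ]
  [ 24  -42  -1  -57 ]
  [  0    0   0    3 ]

ρ1 ← 1/4·ρ1
  [  1  -7/4   0  -9/4 ]
  [ 24   -42  -1   -57 ]
  [  0     0   0     3 ]
ρ2 ← ρ2 − 24·ρ1
  [ 1  -7/4   0  -9/4 ]
  [ 0     0  -1    -3 ]
  [ 0     0   0     3 ]
ρ2 ← -1·ρ2
  [ 1  -7/4  0  -9/4 ]
  [ 0     0  1     3 ]
  [ 0     0  0     3 ]
ρ3 ← 1/3·ρ3
  [ 1  -7/4  0  -9/4 ]
  [ 0     0  1     3 ]
  [ 0     0  0     1 ]
ρ2 ← ρ2 − 3·ρ3
  [ 1  -7/4  0  -9/4 ]
  [ 0     0  1     0 ]
  [ 0     0  0     1 ]
ρ1 ← ρ1 + 9/4·ρ3
  [ 1  -7/4  0  0 ]
  [ 0     0  1  0 ]
  [ 0     0  0  1 ]
The reduced form has 3 nonzero rows.

rank = 3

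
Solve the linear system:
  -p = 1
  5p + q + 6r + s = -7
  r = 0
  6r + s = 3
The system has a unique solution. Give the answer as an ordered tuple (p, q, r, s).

(-1, -5, 0, 3)

Form the augmented matrix and row-reduce:
  [ -1  0  0  0  |   1 ]
  [  5  1  6  1  |  -7 ]
  [  0  0  1  0  |   0 ]
  [  0  0  6  1  |   3 ]
R1 → -1·R1
  [ 1  0  0  0  |  -1 ]
  [ 5  1  6  1  |  -7 ]
  [ 0  0  1  0  |   0 ]
  [ 0  0  6  1  |   3 ]
R2 → R2 − 5·R1
  [ 1  0  0  0  |  -1 ]
  [ 0  1  6  1  |  -2 ]
  [ 0  0  1  0  |   0 ]
  [ 0  0  6  1  |   3 ]
R4 → R4 − 6·R3
  [ 1  0  0  0  |  -1 ]
  [ 0  1  6  1  |  -2 ]
  [ 0  0  1  0  |   0 ]
  [ 0  0  0  1  |   3 ]
R2 → R2 − R4
  [ 1  0  0  0  |  -1 ]
  [ 0  1  6  0  |  -5 ]
  [ 0  0  1  0  |   0 ]
  [ 0  0  0  1  |   3 ]
R2 → R2 − 6·R3
  [ 1  0  0  0  |  -1 ]
  [ 0  1  0  0  |  -5 ]
  [ 0  0  1  0  |   0 ]
  [ 0  0  0  1  |   3 ]
Reading off the last column: p = -1, q = -5, r = 0, s = 3.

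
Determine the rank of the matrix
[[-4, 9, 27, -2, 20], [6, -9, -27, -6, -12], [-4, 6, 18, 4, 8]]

R1 → -1/4·R1
  [  1  -9/4  -27/4  1/2   -5 ]
  [  6    -9    -27   -6  -12 ]
  [ -4     6     18    4    8 ]
R2 → R2 − 6·R1
  [  1  -9/4  -27/4  1/2  -5 ]
  [  0   9/2   27/2   -9  18 ]
  [ -4     6     18    4   8 ]
R3 → R3 + 4·R1
  [ 1  -9/4  -27/4  1/2   -5 ]
  [ 0   9/2   27/2   -9   18 ]
  [ 0    -3     -9    6  -12 ]
R2 → 2/9·R2
  [ 1  -9/4  -27/4  1/2   -5 ]
  [ 0     1      3   -2    4 ]
  [ 0    -3     -9    6  -12 ]
R3 → R3 + 3·R2
  [ 1  -9/4  -27/4  1/2  -5 ]
  [ 0     1      3   -2   4 ]
  [ 0     0      0    0   0 ]
R1 → R1 + 9/4·R2
  [ 1  0  0  -4  4 ]
  [ 0  1  3  -2  4 ]
  [ 0  0  0   0  0 ]
The reduced form has 2 nonzero rows.

rank = 2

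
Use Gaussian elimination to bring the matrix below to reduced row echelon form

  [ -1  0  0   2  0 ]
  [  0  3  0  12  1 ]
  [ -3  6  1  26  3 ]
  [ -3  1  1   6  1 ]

ρ1 := -1·ρ1
  [  1  0  0  -2  0 ]
  [  0  3  0  12  1 ]
  [ -3  6  1  26  3 ]
  [ -3  1  1   6  1 ]
ρ3 := ρ3 + 3·ρ1
  [  1  0  0  -2  0 ]
  [  0  3  0  12  1 ]
  [  0  6  1  20  3 ]
  [ -3  1  1   6  1 ]
ρ4 := ρ4 + 3·ρ1
  [ 1  0  0  -2  0 ]
  [ 0  3  0  12  1 ]
  [ 0  6  1  20  3 ]
  [ 0  1  1   0  1 ]
ρ2 := 1/3·ρ2
  [ 1  0  0  -2    0 ]
  [ 0  1  0   4  1/3 ]
  [ 0  6  1  20    3 ]
  [ 0  1  1   0    1 ]
ρ3 := ρ3 − 6·ρ2
  [ 1  0  0  -2    0 ]
  [ 0  1  0   4  1/3 ]
  [ 0  0  1  -4    1 ]
  [ 0  1  1   0    1 ]
ρ4 := ρ4 − ρ2
  [ 1  0  0  -2    0 ]
  [ 0  1  0   4  1/3 ]
  [ 0  0  1  -4    1 ]
  [ 0  0  1  -4  2/3 ]
ρ4 := ρ4 − ρ3
  [ 1  0  0  -2     0 ]
  [ 0  1  0   4   1/3 ]
  [ 0  0  1  -4     1 ]
  [ 0  0  0   0  -1/3 ]
ρ4 := -3·ρ4
  [ 1  0  0  -2    0 ]
  [ 0  1  0   4  1/3 ]
  [ 0  0  1  -4    1 ]
  [ 0  0  0   0    1 ]
ρ3 := ρ3 − ρ4
  [ 1  0  0  -2    0 ]
  [ 0  1  0   4  1/3 ]
  [ 0  0  1  -4    0 ]
  [ 0  0  0   0    1 ]
ρ2 := ρ2 − 1/3·ρ4
  [ 1  0  0  -2  0 ]
  [ 0  1  0   4  0 ]
  [ 0  0  1  -4  0 ]
  [ 0  0  0   0  1 ]

[[1, 0, 0, -2, 0], [0, 1, 0, 4, 0], [0, 0, 1, -4, 0], [0, 0, 0, 0, 1]]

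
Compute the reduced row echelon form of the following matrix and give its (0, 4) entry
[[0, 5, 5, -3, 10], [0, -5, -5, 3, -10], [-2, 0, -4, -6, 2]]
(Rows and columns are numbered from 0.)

-1

r1 <-> r3
  [ -2   0  -4  -6    2 ]
  [  0  -5  -5   3  -10 ]
  [  0   5   5  -3   10 ]
r1 → -1/2·r1
  [ 1   0   2   3   -1 ]
  [ 0  -5  -5   3  -10 ]
  [ 0   5   5  -3   10 ]
r2 → -1/5·r2
  [ 1  0  2     3  -1 ]
  [ 0  1  1  -3/5   2 ]
  [ 0  5  5    -3  10 ]
r3 → r3 − 5·r2
  [ 1  0  2     3  -1 ]
  [ 0  1  1  -3/5   2 ]
  [ 0  0  0     0   0 ]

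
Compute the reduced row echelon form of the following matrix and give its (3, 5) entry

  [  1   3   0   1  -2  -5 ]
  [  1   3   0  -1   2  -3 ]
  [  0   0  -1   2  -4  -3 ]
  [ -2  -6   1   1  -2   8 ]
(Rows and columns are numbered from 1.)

R2 := R2 − R1
  [  1   3   0   1  -2  -5 ]
  [  0   0   0  -2   4   2 ]
  [  0   0  -1   2  -4  -3 ]
  [ -2  -6   1   1  -2   8 ]
R4 := R4 + 2·R1
  [ 1  3   0   1  -2  -5 ]
  [ 0  0   0  -2   4   2 ]
  [ 0  0  -1   2  -4  -3 ]
  [ 0  0   1   3  -6  -2 ]
R2 ↔ R3
  [ 1  3   0   1  -2  -5 ]
  [ 0  0  -1   2  -4  -3 ]
  [ 0  0   0  -2   4   2 ]
  [ 0  0   1   3  -6  -2 ]
R2 := -1·R2
  [ 1  3  0   1  -2  -5 ]
  [ 0  0  1  -2   4   3 ]
  [ 0  0  0  -2   4   2 ]
  [ 0  0  1   3  -6  -2 ]
R4 := R4 − R2
  [ 1  3  0   1   -2  -5 ]
  [ 0  0  1  -2    4   3 ]
  [ 0  0  0  -2    4   2 ]
  [ 0  0  0   5  -10  -5 ]
R3 := -1/2·R3
  [ 1  3  0   1   -2  -5 ]
  [ 0  0  1  -2    4   3 ]
  [ 0  0  0   1   -2  -1 ]
  [ 0  0  0   5  -10  -5 ]
R4 := R4 − 5·R3
  [ 1  3  0   1  -2  -5 ]
  [ 0  0  1  -2   4   3 ]
  [ 0  0  0   1  -2  -1 ]
  [ 0  0  0   0   0   0 ]
R2 := R2 + 2·R3
  [ 1  3  0  1  -2  -5 ]
  [ 0  0  1  0   0   1 ]
  [ 0  0  0  1  -2  -1 ]
  [ 0  0  0  0   0   0 ]
R1 := R1 − R3
  [ 1  3  0  0   0  -4 ]
  [ 0  0  1  0   0   1 ]
  [ 0  0  0  1  -2  -1 ]
  [ 0  0  0  0   0   0 ]

-2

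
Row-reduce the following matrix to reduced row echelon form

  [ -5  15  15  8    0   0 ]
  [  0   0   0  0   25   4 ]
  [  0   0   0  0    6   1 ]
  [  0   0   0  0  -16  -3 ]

[[1, -3, -3, -8/5, 0, 0], [0, 0, 0, 0, 1, 0], [0, 0, 0, 0, 0, 1], [0, 0, 0, 0, 0, 0]]

r1 ← -1/5·r1
  [ 1  -3  -3  -8/5    0   0 ]
  [ 0   0   0     0   25   4 ]
  [ 0   0   0     0    6   1 ]
  [ 0   0   0     0  -16  -3 ]
r2 ← 1/25·r2
  [ 1  -3  -3  -8/5    0     0 ]
  [ 0   0   0     0    1  4/25 ]
  [ 0   0   0     0    6     1 ]
  [ 0   0   0     0  -16    -3 ]
r3 ← r3 − 6·r2
  [ 1  -3  -3  -8/5    0     0 ]
  [ 0   0   0     0    1  4/25 ]
  [ 0   0   0     0    0  1/25 ]
  [ 0   0   0     0  -16    -3 ]
r4 ← r4 + 16·r2
  [ 1  -3  -3  -8/5  0       0 ]
  [ 0   0   0     0  1    4/25 ]
  [ 0   0   0     0  0    1/25 ]
  [ 0   0   0     0  0  -11/25 ]
r3 ← 25·r3
  [ 1  -3  -3  -8/5  0       0 ]
  [ 0   0   0     0  1    4/25 ]
  [ 0   0   0     0  0       1 ]
  [ 0   0   0     0  0  -11/25 ]
r4 ← r4 + 11/25·r3
  [ 1  -3  -3  -8/5  0     0 ]
  [ 0   0   0     0  1  4/25 ]
  [ 0   0   0     0  0     1 ]
  [ 0   0   0     0  0     0 ]
r2 ← r2 − 4/25·r3
  [ 1  -3  -3  -8/5  0  0 ]
  [ 0   0   0     0  1  0 ]
  [ 0   0   0     0  0  1 ]
  [ 0   0   0     0  0  0 ]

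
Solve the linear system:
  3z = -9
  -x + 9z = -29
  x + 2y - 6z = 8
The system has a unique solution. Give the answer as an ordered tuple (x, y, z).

Form the augmented matrix and row-reduce:
  [  0  0   3  |   -9 ]
  [ -1  0   9  |  -29 ]
  [  1  2  -6  |    8 ]
r1 ↔ r2
  [ -1  0   9  |  -29 ]
  [  0  0   3  |   -9 ]
  [  1  2  -6  |    8 ]
r1 -> -1·r1
  [ 1  0  -9  |  29 ]
  [ 0  0   3  |  -9 ]
  [ 1  2  -6  |   8 ]
r3 -> r3 − r1
  [ 1  0  -9  |   29 ]
  [ 0  0   3  |   -9 ]
  [ 0  2   3  |  -21 ]
r2 ↔ r3
  [ 1  0  -9  |   29 ]
  [ 0  2   3  |  -21 ]
  [ 0  0   3  |   -9 ]
r2 -> 1/2·r2
  [ 1  0   -9  |     29 ]
  [ 0  1  3/2  |  -21/2 ]
  [ 0  0    3  |     -9 ]
r3 -> 1/3·r3
  [ 1  0   -9  |     29 ]
  [ 0  1  3/2  |  -21/2 ]
  [ 0  0    1  |     -3 ]
r2 -> r2 − 3/2·r3
  [ 1  0  -9  |  29 ]
  [ 0  1   0  |  -6 ]
  [ 0  0   1  |  -3 ]
r1 -> r1 + 9·r3
  [ 1  0  0  |   2 ]
  [ 0  1  0  |  -6 ]
  [ 0  0  1  |  -3 ]
Reading off the last column: x = 2, y = -6, z = -3.

(2, -6, -3)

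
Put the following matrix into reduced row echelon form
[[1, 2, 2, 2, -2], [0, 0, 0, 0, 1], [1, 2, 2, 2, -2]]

[[1, 2, 2, 2, 0], [0, 0, 0, 0, 1], [0, 0, 0, 0, 0]]

Subtract r1 from r3.
  [ 1  2  2  2  -2 ]
  [ 0  0  0  0   1 ]
  [ 0  0  0  0   0 ]
Add 2 times r2 to r1.
  [ 1  2  2  2  0 ]
  [ 0  0  0  0  1 ]
  [ 0  0  0  0  0 ]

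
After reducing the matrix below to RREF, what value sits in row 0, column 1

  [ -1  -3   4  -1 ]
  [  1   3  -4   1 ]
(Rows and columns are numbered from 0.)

R1 := -1·R1
  [ 1  3  -4  1 ]
  [ 1  3  -4  1 ]
R2 := R2 − R1
  [ 1  3  -4  1 ]
  [ 0  0   0  0 ]

3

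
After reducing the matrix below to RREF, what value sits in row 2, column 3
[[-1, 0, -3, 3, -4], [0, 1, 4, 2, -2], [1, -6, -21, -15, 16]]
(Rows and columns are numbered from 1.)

4

ρ1 ← -1·ρ1
ρ3 ← ρ3 − ρ1
ρ3 ← ρ3 + 6·ρ2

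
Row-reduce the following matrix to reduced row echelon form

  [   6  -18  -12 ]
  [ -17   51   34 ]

Multiply R1 by 1/6.
Add 17 times R1 to R2.

[[1, -3, -2], [0, 0, 0]]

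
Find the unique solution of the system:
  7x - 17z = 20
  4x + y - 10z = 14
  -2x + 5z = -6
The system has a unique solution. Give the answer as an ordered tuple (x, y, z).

(-2, 2, -2)

Form the augmented matrix and row-reduce:
  [  7  0  -17  |  20 ]
  [  4  1  -10  |  14 ]
  [ -2  0    5  |  -6 ]
Multiply R1 by 1/7.
  [  1  0  -17/7  |  20/7 ]
  [  4  1    -10  |    14 ]
  [ -2  0      5  |    -6 ]
Subtract 4 times R1 from R2.
  [  1  0  -17/7  |  20/7 ]
  [  0  1   -2/7  |  18/7 ]
  [ -2  0      5  |    -6 ]
Add 2 times R1 to R3.
  [ 1  0  -17/7  |  20/7 ]
  [ 0  1   -2/7  |  18/7 ]
  [ 0  0    1/7  |  -2/7 ]
Multiply R3 by 7.
  [ 1  0  -17/7  |  20/7 ]
  [ 0  1   -2/7  |  18/7 ]
  [ 0  0      1  |    -2 ]
Add 2/7 times R3 to R2.
  [ 1  0  -17/7  |  20/7 ]
  [ 0  1      0  |     2 ]
  [ 0  0      1  |    -2 ]
Add 17/7 times R3 to R1.
  [ 1  0  0  |  -2 ]
  [ 0  1  0  |   2 ]
  [ 0  0  1  |  -2 ]
Reading off the last column: x = -2, y = 2, z = -2.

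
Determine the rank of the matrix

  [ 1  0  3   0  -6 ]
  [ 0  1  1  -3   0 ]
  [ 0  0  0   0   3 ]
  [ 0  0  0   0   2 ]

rank = 3

r3 := 1/3·r3
r4 := r4 − 2·r3
r1 := r1 + 6·r3
The reduced form has 3 nonzero rows.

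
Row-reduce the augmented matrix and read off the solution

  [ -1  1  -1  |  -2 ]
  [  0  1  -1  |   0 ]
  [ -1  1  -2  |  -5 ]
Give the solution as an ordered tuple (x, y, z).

ρ1 -> -1·ρ1
  [  1  -1   1  |   2 ]
  [  0   1  -1  |   0 ]
  [ -1   1  -2  |  -5 ]
ρ3 -> ρ3 + ρ1
  [ 1  -1   1  |   2 ]
  [ 0   1  -1  |   0 ]
  [ 0   0  -1  |  -3 ]
ρ3 -> -1·ρ3
  [ 1  -1   1  |  2 ]
  [ 0   1  -1  |  0 ]
  [ 0   0   1  |  3 ]
ρ2 -> ρ2 + ρ3
  [ 1  -1  1  |  2 ]
  [ 0   1  0  |  3 ]
  [ 0   0  1  |  3 ]
ρ1 -> ρ1 − ρ3
  [ 1  -1  0  |  -1 ]
  [ 0   1  0  |   3 ]
  [ 0   0  1  |   3 ]
ρ1 -> ρ1 + ρ2
  [ 1  0  0  |  2 ]
  [ 0  1  0  |  3 ]
  [ 0  0  1  |  3 ]
Reading off the last column: x = 2, y = 3, z = 3.

(2, 3, 3)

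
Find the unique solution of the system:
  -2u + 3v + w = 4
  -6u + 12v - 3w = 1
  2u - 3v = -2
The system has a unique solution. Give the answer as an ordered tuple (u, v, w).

(-1/2, 1/3, 2)

Form the augmented matrix and row-reduce:
  [ -2   3   1  |   4 ]
  [ -6  12  -3  |   1 ]
  [  2  -3   0  |  -2 ]
r1 := -1/2·r1
r2 := r2 + 6·r1
r3 := r3 − 2·r1
r2 := 1/3·r2
r2 := r2 + 2·r3
r1 := r1 + 1/2·r3
r1 := r1 + 3/2·r2
Reading off the last column: u = -1/2, v = 1/3, w = 2.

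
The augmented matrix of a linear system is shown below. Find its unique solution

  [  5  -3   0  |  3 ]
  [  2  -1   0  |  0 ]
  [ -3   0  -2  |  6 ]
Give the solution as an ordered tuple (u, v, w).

(-3, -6, 3/2)

R1 ← 1/5·R1
  [  1  -3/5   0  |  3/5 ]
  [  2    -1   0  |    0 ]
  [ -3     0  -2  |    6 ]
R2 ← R2 − 2·R1
  [  1  -3/5   0  |   3/5 ]
  [  0   1/5   0  |  -6/5 ]
  [ -3     0  -2  |     6 ]
R3 ← R3 + 3·R1
  [ 1  -3/5   0  |   3/5 ]
  [ 0   1/5   0  |  -6/5 ]
  [ 0  -9/5  -2  |  39/5 ]
R2 ← 5·R2
  [ 1  -3/5   0  |   3/5 ]
  [ 0     1   0  |    -6 ]
  [ 0  -9/5  -2  |  39/5 ]
R3 ← R3 + 9/5·R2
  [ 1  -3/5   0  |  3/5 ]
  [ 0     1   0  |   -6 ]
  [ 0     0  -2  |   -3 ]
R3 ← -1/2·R3
  [ 1  -3/5  0  |  3/5 ]
  [ 0     1  0  |   -6 ]
  [ 0     0  1  |  3/2 ]
R1 ← R1 + 3/5·R2
  [ 1  0  0  |   -3 ]
  [ 0  1  0  |   -6 ]
  [ 0  0  1  |  3/2 ]
Reading off the last column: u = -3, v = -6, w = 3/2.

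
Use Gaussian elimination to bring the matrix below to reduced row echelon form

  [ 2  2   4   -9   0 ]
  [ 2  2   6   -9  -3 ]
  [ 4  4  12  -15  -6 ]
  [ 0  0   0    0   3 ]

[[1, 1, 0, 0, 0], [0, 0, 1, 0, 0], [0, 0, 0, 1, 0], [0, 0, 0, 0, 1]]

ρ1 -> 1/2·ρ1
ρ2 -> ρ2 − 2·ρ1
ρ3 -> ρ3 − 4·ρ1
ρ2 -> 1/2·ρ2
ρ3 -> ρ3 − 4·ρ2
ρ3 -> 1/3·ρ3
ρ4 -> 1/3·ρ4
ρ2 -> ρ2 + 3/2·ρ4
ρ1 -> ρ1 + 9/2·ρ3
ρ1 -> ρ1 − 2·ρ2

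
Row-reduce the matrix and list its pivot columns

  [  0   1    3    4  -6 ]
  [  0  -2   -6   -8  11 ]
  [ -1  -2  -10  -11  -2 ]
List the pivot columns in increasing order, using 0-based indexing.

Swap ρ1 and ρ3.
Multiply ρ1 by -1.
Multiply ρ2 by -1/2.
Subtract ρ2 from ρ3.
Multiply ρ3 by -2.
Add 11/2 times ρ3 to ρ2.
Subtract 2 times ρ3 from ρ1.
Subtract 2 times ρ2 from ρ1.
Pivot columns are the columns containing a leading 1.

0, 1, 4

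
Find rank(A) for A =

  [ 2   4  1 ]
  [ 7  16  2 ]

rank = 2

R1 -> 1/2·R1
  [ 1   2  1/2 ]
  [ 7  16    2 ]
R2 -> R2 − 7·R1
  [ 1  2   1/2 ]
  [ 0  2  -3/2 ]
R2 -> 1/2·R2
  [ 1  2   1/2 ]
  [ 0  1  -3/4 ]
R1 -> R1 − 2·R2
  [ 1  0     2 ]
  [ 0  1  -3/4 ]
The reduced form has 2 nonzero rows.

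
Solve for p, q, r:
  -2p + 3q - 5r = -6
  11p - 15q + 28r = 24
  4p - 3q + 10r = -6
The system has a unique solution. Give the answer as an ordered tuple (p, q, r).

(-6, -6, 0)

Form the augmented matrix and row-reduce:
  [ -2    3  -5  |  -6 ]
  [ 11  -15  28  |  24 ]
  [  4   -3  10  |  -6 ]
R1 -> -1/2·R1
R2 -> R2 − 11·R1
R3 -> R3 − 4·R1
R2 -> 2/3·R2
R3 -> R3 − 3·R2
R3 -> -1·R3
R2 -> R2 − 1/3·R3
R1 -> R1 − 5/2·R3
R1 -> R1 + 3/2·R2
Reading off the last column: p = -6, q = -6, r = 0.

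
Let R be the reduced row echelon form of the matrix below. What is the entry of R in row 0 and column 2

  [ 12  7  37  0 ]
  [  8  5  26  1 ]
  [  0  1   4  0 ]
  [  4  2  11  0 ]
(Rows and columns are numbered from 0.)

Multiply R1 by 1/12.
  [ 1  7/12  37/12  0 ]
  [ 8     5     26  1 ]
  [ 0     1      4  0 ]
  [ 4     2     11  0 ]
Subtract 8 times R1 from R2.
  [ 1  7/12  37/12  0 ]
  [ 0   1/3    4/3  1 ]
  [ 0     1      4  0 ]
  [ 4     2     11  0 ]
Subtract 4 times R1 from R4.
  [ 1  7/12  37/12  0 ]
  [ 0   1/3    4/3  1 ]
  [ 0     1      4  0 ]
  [ 0  -1/3   -4/3  0 ]
Multiply R2 by 3.
  [ 1  7/12  37/12  0 ]
  [ 0     1      4  3 ]
  [ 0     1      4  0 ]
  [ 0  -1/3   -4/3  0 ]
Subtract R2 from R3.
  [ 1  7/12  37/12   0 ]
  [ 0     1      4   3 ]
  [ 0     0      0  -3 ]
  [ 0  -1/3   -4/3   0 ]
Add 1/3 times R2 to R4.
  [ 1  7/12  37/12   0 ]
  [ 0     1      4   3 ]
  [ 0     0      0  -3 ]
  [ 0     0      0   1 ]
Multiply R3 by -1/3.
  [ 1  7/12  37/12  0 ]
  [ 0     1      4  3 ]
  [ 0     0      0  1 ]
  [ 0     0      0  1 ]
Subtract R3 from R4.
  [ 1  7/12  37/12  0 ]
  [ 0     1      4  3 ]
  [ 0     0      0  1 ]
  [ 0     0      0  0 ]
Subtract 3 times R3 from R2.
  [ 1  7/12  37/12  0 ]
  [ 0     1      4  0 ]
  [ 0     0      0  1 ]
  [ 0     0      0  0 ]
Subtract 7/12 times R2 from R1.
  [ 1  0  3/4  0 ]
  [ 0  1    4  0 ]
  [ 0  0    0  1 ]
  [ 0  0    0  0 ]

3/4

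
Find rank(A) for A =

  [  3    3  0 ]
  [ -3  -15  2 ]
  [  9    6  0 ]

rank = 3

ρ1 → 1/3·ρ1
ρ2 → ρ2 + 3·ρ1
ρ3 → ρ3 − 9·ρ1
ρ2 → -1/12·ρ2
ρ3 → ρ3 + 3·ρ2
ρ3 → -2·ρ3
ρ2 → ρ2 + 1/6·ρ3
ρ1 → ρ1 − ρ2
The reduced form has 3 nonzero rows.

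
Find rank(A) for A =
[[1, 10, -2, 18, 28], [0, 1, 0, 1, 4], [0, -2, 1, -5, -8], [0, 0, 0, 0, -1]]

rank = 4

r3 -> r3 + 2·r2
r4 -> -1·r4
r2 -> r2 − 4·r4
r1 -> r1 − 28·r4
r1 -> r1 + 2·r3
r1 -> r1 − 10·r2
The reduced form has 4 nonzero rows.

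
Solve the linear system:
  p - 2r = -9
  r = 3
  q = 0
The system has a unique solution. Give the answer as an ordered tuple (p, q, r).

Form the augmented matrix and row-reduce:
  [ 1  0  -2  |  -9 ]
  [ 0  0   1  |   3 ]
  [ 0  1   0  |   0 ]
Swap R2 and R3.
  [ 1  0  -2  |  -9 ]
  [ 0  1   0  |   0 ]
  [ 0  0   1  |   3 ]
Add 2 times R3 to R1.
  [ 1  0  0  |  -3 ]
  [ 0  1  0  |   0 ]
  [ 0  0  1  |   3 ]
Reading off the last column: p = -3, q = 0, r = 3.

(-3, 0, 3)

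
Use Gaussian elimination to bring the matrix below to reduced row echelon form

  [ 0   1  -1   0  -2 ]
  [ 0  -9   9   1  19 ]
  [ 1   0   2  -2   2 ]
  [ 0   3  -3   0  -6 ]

R1 ↔ R3
  [ 1   0   2  -2   2 ]
  [ 0  -9   9   1  19 ]
  [ 0   1  -1   0  -2 ]
  [ 0   3  -3   0  -6 ]
R2 := -1/9·R2
  [ 1  0   2    -2      2 ]
  [ 0  1  -1  -1/9  -19/9 ]
  [ 0  1  -1     0     -2 ]
  [ 0  3  -3     0     -6 ]
R3 := R3 − R2
  [ 1  0   2    -2      2 ]
  [ 0  1  -1  -1/9  -19/9 ]
  [ 0  0   0   1/9    1/9 ]
  [ 0  3  -3     0     -6 ]
R4 := R4 − 3·R2
  [ 1  0   2    -2      2 ]
  [ 0  1  -1  -1/9  -19/9 ]
  [ 0  0   0   1/9    1/9 ]
  [ 0  0   0   1/3    1/3 ]
R3 := 9·R3
  [ 1  0   2    -2      2 ]
  [ 0  1  -1  -1/9  -19/9 ]
  [ 0  0   0     1      1 ]
  [ 0  0   0   1/3    1/3 ]
R4 := R4 − 1/3·R3
  [ 1  0   2    -2      2 ]
  [ 0  1  -1  -1/9  -19/9 ]
  [ 0  0   0     1      1 ]
  [ 0  0   0     0      0 ]
R2 := R2 + 1/9·R3
  [ 1  0   2  -2   2 ]
  [ 0  1  -1   0  -2 ]
  [ 0  0   0   1   1 ]
  [ 0  0   0   0   0 ]
R1 := R1 + 2·R3
  [ 1  0   2  0   4 ]
  [ 0  1  -1  0  -2 ]
  [ 0  0   0  1   1 ]
  [ 0  0   0  0   0 ]

[[1, 0, 2, 0, 4], [0, 1, -1, 0, -2], [0, 0, 0, 1, 1], [0, 0, 0, 0, 0]]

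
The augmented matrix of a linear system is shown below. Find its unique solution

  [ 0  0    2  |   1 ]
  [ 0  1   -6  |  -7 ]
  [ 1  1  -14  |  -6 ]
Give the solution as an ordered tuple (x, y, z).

(5, -4, 1/2)

ρ1 <-> ρ3
  [ 1  1  -14  |  -6 ]
  [ 0  1   -6  |  -7 ]
  [ 0  0    2  |   1 ]
ρ3 ← 1/2·ρ3
  [ 1  1  -14  |   -6 ]
  [ 0  1   -6  |   -7 ]
  [ 0  0    1  |  1/2 ]
ρ2 ← ρ2 + 6·ρ3
  [ 1  1  -14  |   -6 ]
  [ 0  1    0  |   -4 ]
  [ 0  0    1  |  1/2 ]
ρ1 ← ρ1 + 14·ρ3
  [ 1  1  0  |    1 ]
  [ 0  1  0  |   -4 ]
  [ 0  0  1  |  1/2 ]
ρ1 ← ρ1 − ρ2
  [ 1  0  0  |    5 ]
  [ 0  1  0  |   -4 ]
  [ 0  0  1  |  1/2 ]
Reading off the last column: x = 5, y = -4, z = 1/2.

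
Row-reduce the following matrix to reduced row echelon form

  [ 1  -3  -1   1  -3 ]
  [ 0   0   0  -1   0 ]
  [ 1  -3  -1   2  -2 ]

[[1, -3, -1, 0, 0], [0, 0, 0, 1, 0], [0, 0, 0, 0, 1]]

ρ3 ← ρ3 − ρ1
ρ2 ← -1·ρ2
ρ3 ← ρ3 − ρ2
ρ1 ← ρ1 + 3·ρ3
ρ1 ← ρ1 − ρ2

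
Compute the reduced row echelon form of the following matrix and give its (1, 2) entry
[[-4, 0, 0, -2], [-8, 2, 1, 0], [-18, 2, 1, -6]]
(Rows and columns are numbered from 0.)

Multiply R1 by -1/4.
  [   1  0  0  1/2 ]
  [  -8  2  1    0 ]
  [ -18  2  1   -6 ]
Add 8 times R1 to R2.
  [   1  0  0  1/2 ]
  [   0  2  1    4 ]
  [ -18  2  1   -6 ]
Add 18 times R1 to R3.
  [ 1  0  0  1/2 ]
  [ 0  2  1    4 ]
  [ 0  2  1    3 ]
Multiply R2 by 1/2.
  [ 1  0    0  1/2 ]
  [ 0  1  1/2    2 ]
  [ 0  2    1    3 ]
Subtract 2 times R2 from R3.
  [ 1  0    0  1/2 ]
  [ 0  1  1/2    2 ]
  [ 0  0    0   -1 ]
Multiply R3 by -1.
  [ 1  0    0  1/2 ]
  [ 0  1  1/2    2 ]
  [ 0  0    0    1 ]
Subtract 2 times R3 from R2.
  [ 1  0    0  1/2 ]
  [ 0  1  1/2    0 ]
  [ 0  0    0    1 ]
Subtract 1/2 times R3 from R1.
  [ 1  0    0  0 ]
  [ 0  1  1/2  0 ]
  [ 0  0    0  1 ]

1/2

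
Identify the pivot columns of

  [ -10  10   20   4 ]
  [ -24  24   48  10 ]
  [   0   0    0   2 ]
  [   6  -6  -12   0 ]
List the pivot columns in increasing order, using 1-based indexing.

1, 4

r1 ← -1/10·r1
  [   1  -1   -2  -2/5 ]
  [ -24  24   48    10 ]
  [   0   0    0     2 ]
  [   6  -6  -12     0 ]
r2 ← r2 + 24·r1
  [ 1  -1   -2  -2/5 ]
  [ 0   0    0   2/5 ]
  [ 0   0    0     2 ]
  [ 6  -6  -12     0 ]
r4 ← r4 − 6·r1
  [ 1  -1  -2  -2/5 ]
  [ 0   0   0   2/5 ]
  [ 0   0   0     2 ]
  [ 0   0   0  12/5 ]
r2 ← 5/2·r2
  [ 1  -1  -2  -2/5 ]
  [ 0   0   0     1 ]
  [ 0   0   0     2 ]
  [ 0   0   0  12/5 ]
r3 ← r3 − 2·r2
  [ 1  -1  -2  -2/5 ]
  [ 0   0   0     1 ]
  [ 0   0   0     0 ]
  [ 0   0   0  12/5 ]
r4 ← r4 − 12/5·r2
  [ 1  -1  -2  -2/5 ]
  [ 0   0   0     1 ]
  [ 0   0   0     0 ]
  [ 0   0   0     0 ]
r1 ← r1 + 2/5·r2
  [ 1  -1  -2  0 ]
  [ 0   0   0  1 ]
  [ 0   0   0  0 ]
  [ 0   0   0  0 ]
Pivot columns are the columns containing a leading 1.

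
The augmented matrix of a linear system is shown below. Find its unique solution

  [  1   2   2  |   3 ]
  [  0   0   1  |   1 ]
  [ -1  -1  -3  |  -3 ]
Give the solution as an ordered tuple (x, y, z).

(-1, 1, 1)

ρ3 -> ρ3 + ρ1
  [ 1  2   2  |  3 ]
  [ 0  0   1  |  1 ]
  [ 0  1  -1  |  0 ]
ρ2 <-> ρ3
  [ 1  2   2  |  3 ]
  [ 0  1  -1  |  0 ]
  [ 0  0   1  |  1 ]
ρ2 -> ρ2 + ρ3
  [ 1  2  2  |  3 ]
  [ 0  1  0  |  1 ]
  [ 0  0  1  |  1 ]
ρ1 -> ρ1 − 2·ρ3
  [ 1  2  0  |  1 ]
  [ 0  1  0  |  1 ]
  [ 0  0  1  |  1 ]
ρ1 -> ρ1 − 2·ρ2
  [ 1  0  0  |  -1 ]
  [ 0  1  0  |   1 ]
  [ 0  0  1  |   1 ]
Reading off the last column: x = -1, y = 1, z = 1.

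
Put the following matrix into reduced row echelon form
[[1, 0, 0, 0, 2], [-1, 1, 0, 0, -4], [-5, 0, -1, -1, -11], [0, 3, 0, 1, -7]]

Add R1 to R2.
Add 5 times R1 to R3.
Subtract 3 times R2 from R4.
Multiply R3 by -1.
Subtract R4 from R3.

[[1, 0, 0, 0, 2], [0, 1, 0, 0, -2], [0, 0, 1, 0, 2], [0, 0, 0, 1, -1]]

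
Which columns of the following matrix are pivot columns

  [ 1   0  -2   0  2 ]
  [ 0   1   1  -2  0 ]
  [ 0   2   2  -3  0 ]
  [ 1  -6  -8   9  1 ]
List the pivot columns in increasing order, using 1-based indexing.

1, 2, 4, 5

r4 := r4 − r1
  [ 1   0  -2   0   2 ]
  [ 0   1   1  -2   0 ]
  [ 0   2   2  -3   0 ]
  [ 0  -6  -6   9  -1 ]
r3 := r3 − 2·r2
  [ 1   0  -2   0   2 ]
  [ 0   1   1  -2   0 ]
  [ 0   0   0   1   0 ]
  [ 0  -6  -6   9  -1 ]
r4 := r4 + 6·r2
  [ 1  0  -2   0   2 ]
  [ 0  1   1  -2   0 ]
  [ 0  0   0   1   0 ]
  [ 0  0   0  -3  -1 ]
r4 := r4 + 3·r3
  [ 1  0  -2   0   2 ]
  [ 0  1   1  -2   0 ]
  [ 0  0   0   1   0 ]
  [ 0  0   0   0  -1 ]
r4 := -1·r4
  [ 1  0  -2   0  2 ]
  [ 0  1   1  -2  0 ]
  [ 0  0   0   1  0 ]
  [ 0  0   0   0  1 ]
r1 := r1 − 2·r4
  [ 1  0  -2   0  0 ]
  [ 0  1   1  -2  0 ]
  [ 0  0   0   1  0 ]
  [ 0  0   0   0  1 ]
r2 := r2 + 2·r3
  [ 1  0  -2  0  0 ]
  [ 0  1   1  0  0 ]
  [ 0  0   0  1  0 ]
  [ 0  0   0  0  1 ]
Pivot columns are the columns containing a leading 1.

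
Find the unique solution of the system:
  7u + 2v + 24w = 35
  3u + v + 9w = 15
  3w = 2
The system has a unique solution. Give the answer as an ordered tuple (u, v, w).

(1, 6, 2/3)

Form the augmented matrix and row-reduce:
  [ 7  2  24  |  35 ]
  [ 3  1   9  |  15 ]
  [ 0  0   3  |   2 ]
R1 → 1/7·R1
  [ 1  2/7  24/7  |   5 ]
  [ 3    1     9  |  15 ]
  [ 0    0     3  |   2 ]
R2 → R2 − 3·R1
  [ 1  2/7  24/7  |  5 ]
  [ 0  1/7  -9/7  |  0 ]
  [ 0    0     3  |  2 ]
R2 → 7·R2
  [ 1  2/7  24/7  |  5 ]
  [ 0    1    -9  |  0 ]
  [ 0    0     3  |  2 ]
R3 → 1/3·R3
  [ 1  2/7  24/7  |    5 ]
  [ 0    1    -9  |    0 ]
  [ 0    0     1  |  2/3 ]
R2 → R2 + 9·R3
  [ 1  2/7  24/7  |    5 ]
  [ 0    1     0  |    6 ]
  [ 0    0     1  |  2/3 ]
R1 → R1 − 24/7·R3
  [ 1  2/7  0  |  19/7 ]
  [ 0    1  0  |     6 ]
  [ 0    0  1  |   2/3 ]
R1 → R1 − 2/7·R2
  [ 1  0  0  |    1 ]
  [ 0  1  0  |    6 ]
  [ 0  0  1  |  2/3 ]
Reading off the last column: u = 1, v = 6, w = 2/3.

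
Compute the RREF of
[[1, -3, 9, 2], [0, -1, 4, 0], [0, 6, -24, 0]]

[[1, 0, -3, 2], [0, 1, -4, 0], [0, 0, 0, 0]]

ρ2 -> -1·ρ2
  [ 1  -3    9  2 ]
  [ 0   1   -4  0 ]
  [ 0   6  -24  0 ]
ρ3 -> ρ3 − 6·ρ2
  [ 1  -3   9  2 ]
  [ 0   1  -4  0 ]
  [ 0   0   0  0 ]
ρ1 -> ρ1 + 3·ρ2
  [ 1  0  -3  2 ]
  [ 0  1  -4  0 ]
  [ 0  0   0  0 ]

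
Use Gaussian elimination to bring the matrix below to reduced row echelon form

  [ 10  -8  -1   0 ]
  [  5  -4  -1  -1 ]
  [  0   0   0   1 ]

[[1, -4/5, 0, 0], [0, 0, 1, 0], [0, 0, 0, 1]]

R1 → 1/10·R1
  [ 1  -4/5  -1/10   0 ]
  [ 5    -4     -1  -1 ]
  [ 0     0      0   1 ]
R2 → R2 − 5·R1
  [ 1  -4/5  -1/10   0 ]
  [ 0     0   -1/2  -1 ]
  [ 0     0      0   1 ]
R2 → -2·R2
  [ 1  -4/5  -1/10  0 ]
  [ 0     0      1  2 ]
  [ 0     0      0  1 ]
R2 → R2 − 2·R3
  [ 1  -4/5  -1/10  0 ]
  [ 0     0      1  0 ]
  [ 0     0      0  1 ]
R1 → R1 + 1/10·R2
  [ 1  -4/5  0  0 ]
  [ 0     0  1  0 ]
  [ 0     0  0  1 ]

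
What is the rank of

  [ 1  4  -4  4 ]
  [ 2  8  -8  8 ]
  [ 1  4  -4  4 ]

rank = 1

R2 := R2 − 2·R1
  [ 1  4  -4  4 ]
  [ 0  0   0  0 ]
  [ 1  4  -4  4 ]
R3 := R3 − R1
  [ 1  4  -4  4 ]
  [ 0  0   0  0 ]
  [ 0  0   0  0 ]
The reduced form has 1 nonzero row.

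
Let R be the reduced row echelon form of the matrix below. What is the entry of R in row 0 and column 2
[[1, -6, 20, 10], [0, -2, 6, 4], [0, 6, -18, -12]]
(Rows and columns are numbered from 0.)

r2 := -1/2·r2
  [ 1  -6   20   10 ]
  [ 0   1   -3   -2 ]
  [ 0   6  -18  -12 ]
r3 := r3 − 6·r2
  [ 1  -6  20  10 ]
  [ 0   1  -3  -2 ]
  [ 0   0   0   0 ]
r1 := r1 + 6·r2
  [ 1  0   2  -2 ]
  [ 0  1  -3  -2 ]
  [ 0  0   0   0 ]

2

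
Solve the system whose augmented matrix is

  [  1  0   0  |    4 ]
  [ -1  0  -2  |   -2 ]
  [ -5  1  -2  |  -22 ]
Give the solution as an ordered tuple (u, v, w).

Add ρ1 to ρ2.
  [  1  0   0  |    4 ]
  [  0  0  -2  |    2 ]
  [ -5  1  -2  |  -22 ]
Add 5 times ρ1 to ρ3.
  [ 1  0   0  |   4 ]
  [ 0  0  -2  |   2 ]
  [ 0  1  -2  |  -2 ]
Swap ρ2 and ρ3.
  [ 1  0   0  |   4 ]
  [ 0  1  -2  |  -2 ]
  [ 0  0  -2  |   2 ]
Multiply ρ3 by -1/2.
  [ 1  0   0  |   4 ]
  [ 0  1  -2  |  -2 ]
  [ 0  0   1  |  -1 ]
Add 2 times ρ3 to ρ2.
  [ 1  0  0  |   4 ]
  [ 0  1  0  |  -4 ]
  [ 0  0  1  |  -1 ]
Reading off the last column: u = 4, v = -4, w = -1.

(4, -4, -1)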